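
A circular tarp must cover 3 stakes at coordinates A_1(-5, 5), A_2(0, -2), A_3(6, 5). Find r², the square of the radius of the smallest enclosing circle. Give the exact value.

3145/98

Side lengths²: A_1A_2² = 74, A_1A_3² = 121, A_2A_3² = 85.
Since A_1A_3² = 121 < 85 + 74 = 159, the triangle is acute, so the smallest enclosing circle is the circumcircle.
Circumcentre = (0.5, 51/14), r² = 3145/98.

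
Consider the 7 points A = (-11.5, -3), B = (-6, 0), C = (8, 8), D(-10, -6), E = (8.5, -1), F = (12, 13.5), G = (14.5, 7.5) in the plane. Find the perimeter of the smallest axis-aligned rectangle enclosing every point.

Width = max x − min x = 14.5 − (-11.5) = 26.
Height = max y − min y = 13.5 − (-6) = 19.5.
Perimeter = 2(26 + 19.5) = 91.

91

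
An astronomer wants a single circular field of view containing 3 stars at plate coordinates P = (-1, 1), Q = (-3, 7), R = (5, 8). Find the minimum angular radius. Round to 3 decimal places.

Side lengths²: PQ² = 40, PR² = 85, QR² = 65.
Since PR² = 85 < 65 + 40 = 105, the triangle is acute, so the smallest enclosing circle is the circumcircle.
Circumcentre = (1.3, 5.1), r² = 22.1.
r = √(22.1) ≈ 4.701.

4.701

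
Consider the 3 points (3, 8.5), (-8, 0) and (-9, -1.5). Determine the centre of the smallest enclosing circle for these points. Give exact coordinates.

Call the three points A, B, C in the order given.
Side lengths²: AB² = 193.25, AC² = 244, BC² = 3.25.
Since AC² = 244 ≥ 193.25 + 3.25 = 196.5, the angle opposite AC is not acute, so the smallest enclosing circle has AC as diameter.
Centre = midpoint of AC = (-3, 3.5), r² = 244/4 = 61.
Centre = (-3, 3.5).

(-3, 3.5)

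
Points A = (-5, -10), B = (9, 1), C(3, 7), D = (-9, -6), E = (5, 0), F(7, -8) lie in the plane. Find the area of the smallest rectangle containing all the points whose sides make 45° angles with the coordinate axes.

In coordinates u = x + y, v = x − y the rectangle is axis-aligned; the map (x,y)→(u,v) scales areas by 2.
u-values: -15, 10, 10, -15, 5, -1; range = 10 − (-15) = 25.
v-values: 5, 8, -4, -3, 5, 15; range = 15 − (-4) = 19.
Area = (25 × 19) / 2 = 237.5.

237.5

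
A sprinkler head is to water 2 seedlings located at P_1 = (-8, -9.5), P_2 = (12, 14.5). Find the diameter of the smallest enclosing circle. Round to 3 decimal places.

The smallest circle enclosing two points has them as diameter endpoints.
Centre = midpoint = (2, 2.5); r² = |P_1P_2|²/4 = 976/4 = 244.
Diameter = 2r = 2√244 ≈ 31.241.

31.241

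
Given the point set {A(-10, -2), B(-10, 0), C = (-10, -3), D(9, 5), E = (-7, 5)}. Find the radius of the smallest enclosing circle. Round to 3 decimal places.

10.308

By Welzl's lemma the MEC is supported by two points (diametrically opposite) or three points (on a circumcircle).
The farthest pair is C–D with squared distance 425. The circle on this segment as diameter has centre (-0.5, 1) and r² = 425/4 = 106.25.
Check A: distance² to centre = 99.25 ≤ 106.25, so it lies inside.
All remaining points lie in this disk, and no smaller disk contains both endpoints, so this is the minimum enclosing circle.
r = √(106.25) ≈ 10.308.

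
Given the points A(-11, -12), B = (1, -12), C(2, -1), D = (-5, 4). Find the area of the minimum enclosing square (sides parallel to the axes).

The bounding box has width 13 and height 16.
An axis-aligned square enclosing the set must have side ≥ max(width, height).
So the minimum side is max(13, 16) = 16.
Area = 16² = 256.

256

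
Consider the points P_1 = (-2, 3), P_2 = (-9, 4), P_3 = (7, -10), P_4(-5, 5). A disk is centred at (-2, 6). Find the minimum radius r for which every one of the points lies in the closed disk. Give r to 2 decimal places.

18.36

The required radius is the distance from (-2, 6) to the farthest point.
Squared distances: 9, 53, 337, 10.
Maximum is 337, attained at P_3.
r = √337 ≈ 18.36.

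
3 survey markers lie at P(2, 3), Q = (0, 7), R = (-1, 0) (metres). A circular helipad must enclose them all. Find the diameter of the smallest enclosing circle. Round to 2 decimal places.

7.07

Side lengths²: PQ² = 20, PR² = 18, QR² = 50.
Since QR² = 50 ≥ 20 + 18 = 38, the angle opposite QR is not acute, so the smallest enclosing circle has QR as diameter.
Centre = midpoint of QR = (-0.5, 3.5), r² = 50/4 = 12.5.
Diameter = 2r = 2√(12.5) ≈ 7.07.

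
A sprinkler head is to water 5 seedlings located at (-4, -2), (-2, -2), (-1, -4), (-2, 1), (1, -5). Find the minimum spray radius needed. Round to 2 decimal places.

3.36

The minimum enclosing circle of a finite set is fixed by two of the points (as a diameter) or three (as a circumcircle).
The minimum enclosing circle is determined by three boundary points: (-4, -2), (-2, 1), (1, -5).
Their circumcentre is (-9/14, -29/14) with r² = 1105/98.
The farthest remaining point (-1, -4) is at distance² 377/98 ≤ 1105/98.
r = √(1105/98) ≈ 3.36.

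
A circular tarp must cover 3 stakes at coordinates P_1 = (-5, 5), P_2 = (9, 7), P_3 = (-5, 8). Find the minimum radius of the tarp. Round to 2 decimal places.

7.09

Side lengths²: P_1P_2² = 200, P_1P_3² = 9, P_2P_3² = 197.
Since P_1P_2² = 200 < 197 + 9 = 206, the triangle is acute, so the smallest enclosing circle is the circumcircle.
Circumcentre = (27/14, 6.5), r² = 4925/98.
r = √(4925/98) ≈ 7.09.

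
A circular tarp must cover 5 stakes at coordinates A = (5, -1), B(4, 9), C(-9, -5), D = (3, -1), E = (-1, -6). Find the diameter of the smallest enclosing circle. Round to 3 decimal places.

19.105

The minimum enclosing circle of a finite set is fixed by two of the points (as a diameter) or three (as a circumcircle).
The farthest pair is B–C with squared distance 365. The circle on this segment as diameter has centre (-2.5, 2) and r² = 365/4 = 91.25.
Check A: distance² to centre = 65.25 ≤ 91.25, so it lies inside.
All remaining points lie in this disk, and no smaller disk contains both endpoints, so this is the minimum enclosing circle.
Diameter = 2r = 2√(91.25) ≈ 19.105.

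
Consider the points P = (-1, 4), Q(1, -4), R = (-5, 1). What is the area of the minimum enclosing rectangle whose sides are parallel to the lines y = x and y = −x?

In coordinates u = x + y, v = x − y the rectangle is axis-aligned; the map (x,y)→(u,v) scales areas by 2.
u-values: 3, -3, -4; range = 3 − (-4) = 7.
v-values: -5, 5, -6; range = 5 − (-6) = 11.
Area = (7 × 11) / 2 = 38.5.

38.5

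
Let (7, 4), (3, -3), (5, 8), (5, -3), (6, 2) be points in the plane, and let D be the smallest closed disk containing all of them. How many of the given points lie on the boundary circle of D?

A smallest enclosing disk is always determined by at most three of the input points on its boundary.
The farthest pair is (3, -3)–(5, 8) with squared distance 125. The circle on this segment as diameter has centre (4, 2.5) and r² = 125/4 = 31.25.
Check (7, 4): distance² to centre = 11.25 ≤ 31.25, so it lies inside.
All remaining points lie in this disk, and no smaller disk contains both endpoints, so this is the minimum enclosing circle.
The points at distance exactly r from the centre are (3, -3), (5, 8), (5, -3) — 3 points.

3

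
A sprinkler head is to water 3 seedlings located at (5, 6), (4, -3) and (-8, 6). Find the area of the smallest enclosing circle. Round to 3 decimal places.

178.896

Call the three points A, B, C in the order given.
Side lengths²: AB² = 82, AC² = 169, BC² = 225.
Since BC² = 225 < 169 + 82 = 251, the triangle is acute, so the smallest enclosing circle is the circumcircle.
Circumcentre = (-1.5, 13/6), r² = 1025/18.
Area = π·r² = π·1025/18 ≈ 178.896.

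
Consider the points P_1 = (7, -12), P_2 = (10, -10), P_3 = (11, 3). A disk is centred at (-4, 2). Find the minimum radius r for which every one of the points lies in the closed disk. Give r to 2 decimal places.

The required radius is the distance from (-4, 2) to the farthest point.
Squared distances: 317, 340, 226.
Maximum is 340, attained at P_2.
r = √340 ≈ 18.44.

18.44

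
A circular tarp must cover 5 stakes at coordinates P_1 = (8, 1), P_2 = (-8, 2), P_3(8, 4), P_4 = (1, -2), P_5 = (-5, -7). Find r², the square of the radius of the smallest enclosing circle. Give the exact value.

A smallest enclosing disk is always determined by at most three of the input points on its boundary.
The minimum enclosing circle is determined by three boundary points: P_2, P_3, P_5.
Their circumcentre is (0.4, -0.2) with r² = 75.4.
The farthest remaining point P_1 is at distance² 59.2 ≤ 75.4.

75.4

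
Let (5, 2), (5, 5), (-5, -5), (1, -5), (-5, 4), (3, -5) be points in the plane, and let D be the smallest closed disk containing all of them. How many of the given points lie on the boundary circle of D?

2

By Welzl's lemma the MEC is supported by two points (diametrically opposite) or three points (on a circumcircle).
The farthest pair is (5, 5)–(-5, -5) with squared distance 200. The circle on this segment as diameter has centre (0, 0) and r² = 200/4 = 50.
Check (5, 2): distance² to centre = 29 ≤ 50, so it lies inside.
All remaining points lie in this disk, and no smaller disk contains both endpoints, so this is the minimum enclosing circle.
The points at distance exactly r from the centre are (5, 5), (-5, -5) — 2 points.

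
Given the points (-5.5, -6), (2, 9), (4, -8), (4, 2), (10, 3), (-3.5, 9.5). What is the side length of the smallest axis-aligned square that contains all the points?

The bounding box has width 15.5 and height 17.5.
An axis-aligned square enclosing the set must have side ≥ max(width, height).
So the minimum side is max(15.5, 17.5) = 17.5.

17.5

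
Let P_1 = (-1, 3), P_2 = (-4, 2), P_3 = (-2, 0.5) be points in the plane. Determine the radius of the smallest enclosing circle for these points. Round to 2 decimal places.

Side lengths²: P_1P_2² = 10, P_1P_3² = 7.25, P_2P_3² = 6.25.
Since P_1P_2² = 10 < 7.25 + 6.25 = 13.5, the triangle is acute, so the smallest enclosing circle is the circumcircle.
Circumcentre = (-123/52, 109/52), r² = 3625/1352.
r = √(3625/1352) ≈ 1.64.

1.64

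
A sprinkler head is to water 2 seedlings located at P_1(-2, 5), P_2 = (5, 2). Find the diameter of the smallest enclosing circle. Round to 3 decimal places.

The smallest circle enclosing two points has them as diameter endpoints.
Centre = midpoint = (1.5, 3.5); r² = |P_1P_2|²/4 = 58/4 = 14.5.
Diameter = 2r = 2√(14.5) ≈ 7.616.

7.616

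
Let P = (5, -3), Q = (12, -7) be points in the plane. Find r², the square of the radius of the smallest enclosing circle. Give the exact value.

16.25

The smallest circle enclosing two points has them as diameter endpoints.
Centre = midpoint = (8.5, -5); r² = |PQ|²/4 = 65/4 = 16.25.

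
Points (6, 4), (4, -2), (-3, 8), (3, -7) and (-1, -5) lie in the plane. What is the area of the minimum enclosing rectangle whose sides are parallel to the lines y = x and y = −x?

168

In coordinates u = x + y, v = x − y the rectangle is axis-aligned; the map (x,y)→(u,v) scales areas by 2.
u-values: 10, 2, 5, -4, -6; range = 10 − (-6) = 16.
v-values: 2, 6, -11, 10, 4; range = 10 − (-11) = 21.
Area = (16 × 21) / 2 = 168.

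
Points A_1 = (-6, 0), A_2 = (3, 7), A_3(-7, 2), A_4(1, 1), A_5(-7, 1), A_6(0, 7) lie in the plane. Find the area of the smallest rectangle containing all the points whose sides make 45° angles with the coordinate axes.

72

In coordinates u = x + y, v = x − y the rectangle is axis-aligned; the map (x,y)→(u,v) scales areas by 2.
u-values: -6, 10, -5, 2, -6, 7; range = 10 − (-6) = 16.
v-values: -6, -4, -9, 0, -8, -7; range = 0 − (-9) = 9.
Area = (16 × 9) / 2 = 72.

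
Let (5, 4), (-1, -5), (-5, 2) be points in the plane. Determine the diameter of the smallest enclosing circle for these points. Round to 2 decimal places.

Call the three points A, B, C in the order given.
Side lengths²: AB² = 117, AC² = 104, BC² = 65.
Since AB² = 117 < 104 + 65 = 169, the triangle is acute, so the smallest enclosing circle is the circumcircle.
Circumcentre = (0.5, 0.5), r² = 32.5.
Diameter = 2r = 2√(32.5) ≈ 11.40.

11.40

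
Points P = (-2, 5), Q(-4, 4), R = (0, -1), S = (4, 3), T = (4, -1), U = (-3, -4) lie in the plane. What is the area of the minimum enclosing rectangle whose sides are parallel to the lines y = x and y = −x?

91

In coordinates u = x + y, v = x − y the rectangle is axis-aligned; the map (x,y)→(u,v) scales areas by 2.
u-values: 3, 0, -1, 7, 3, -7; range = 7 − (-7) = 14.
v-values: -7, -8, 1, 1, 5, 1; range = 5 − (-8) = 13.
Area = (14 × 13) / 2 = 91.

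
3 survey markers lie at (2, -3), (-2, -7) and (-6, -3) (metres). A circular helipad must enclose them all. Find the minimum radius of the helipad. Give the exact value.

4

Call the three points A, B, C in the order given.
Side lengths²: AB² = 32, AC² = 64, BC² = 32.
Since AC² = 64 ≥ 32 + 32 = 64, the angle opposite AC is not acute, so the smallest enclosing circle has AC as diameter.
Centre = midpoint of AC = (-2, -3), r² = 64/4 = 16.
r = √16 = 4.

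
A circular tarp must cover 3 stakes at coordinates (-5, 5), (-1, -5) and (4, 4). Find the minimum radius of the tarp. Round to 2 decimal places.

Call the three points A, B, C in the order given.
Side lengths²: AB² = 116, AC² = 82, BC² = 106.
Since AB² = 116 < 106 + 82 = 188, the triangle is acute, so the smallest enclosing circle is the circumcircle.
Circumcentre = (-39/43, 36/43), r² = 63017/1849.
r = √(63017/1849) ≈ 5.84.

5.84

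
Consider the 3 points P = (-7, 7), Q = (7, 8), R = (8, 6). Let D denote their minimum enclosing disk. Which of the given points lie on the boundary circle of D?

P, R

Side lengths²: PQ² = 197, PR² = 226, QR² = 5.
Since PR² = 226 ≥ 197 + 5 = 202, the angle opposite PR is not acute, so the smallest enclosing circle has PR as diameter.
Centre = midpoint of PR = (0.5, 6.5), r² = 226/4 = 56.5.
The points at distance exactly r from the centre are P, R — 2 points.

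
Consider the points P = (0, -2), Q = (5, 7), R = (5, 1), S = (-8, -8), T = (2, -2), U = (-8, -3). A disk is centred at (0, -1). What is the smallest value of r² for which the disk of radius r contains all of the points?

113

The required radius is the distance from (0, -1) to the farthest point.
Squared distances: 1, 89, 29, 113, 5, 68.
Maximum is 113, attained at S.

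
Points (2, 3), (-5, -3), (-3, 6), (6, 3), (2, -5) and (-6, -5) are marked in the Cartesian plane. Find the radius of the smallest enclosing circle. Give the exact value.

65/9

The minimum enclosing circle is determined by three boundary points: (-3, 6), (6, 3), (-6, -5).
Their circumcentre is (-2/9, -2/3) with r² = 4225/81.
The farthest remaining point (-5, -3) is at distance² 2290/81 ≤ 4225/81.
r = √(4225/81) = 65/9.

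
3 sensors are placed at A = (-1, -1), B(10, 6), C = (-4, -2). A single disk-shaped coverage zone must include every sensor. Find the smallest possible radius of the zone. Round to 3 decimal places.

8.062

Side lengths²: AB² = 170, AC² = 10, BC² = 260.
Since BC² = 260 ≥ 170 + 10 = 180, the angle opposite BC is not acute, so the smallest enclosing circle has BC as diameter.
Centre = midpoint of BC = (3, 2), r² = 260/4 = 65.
r = √65 ≈ 8.062.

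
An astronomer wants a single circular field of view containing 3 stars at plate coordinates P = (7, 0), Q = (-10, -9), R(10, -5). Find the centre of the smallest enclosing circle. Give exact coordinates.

(0, -7)

Side lengths²: PQ² = 370, PR² = 34, QR² = 416.
Since QR² = 416 ≥ 370 + 34 = 404, the angle opposite QR is not acute, so the smallest enclosing circle has QR as diameter.
Centre = midpoint of QR = (0, -7), r² = 416/4 = 104.
Centre = (0, -7).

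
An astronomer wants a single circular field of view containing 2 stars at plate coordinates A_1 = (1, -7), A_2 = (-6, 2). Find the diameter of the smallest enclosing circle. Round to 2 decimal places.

11.40

The smallest circle enclosing two points has them as diameter endpoints.
Centre = midpoint = (-2.5, -2.5); r² = |A_1A_2|²/4 = 130/4 = 32.5.
Diameter = 2r = 2√(32.5) ≈ 11.40.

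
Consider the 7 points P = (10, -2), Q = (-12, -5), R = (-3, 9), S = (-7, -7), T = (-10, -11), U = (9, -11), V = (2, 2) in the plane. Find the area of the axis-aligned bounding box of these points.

x ranges over [-12, 10], width 22.
y ranges over [-11, 9], height 20.
Area = 22 × 20 = 440.

440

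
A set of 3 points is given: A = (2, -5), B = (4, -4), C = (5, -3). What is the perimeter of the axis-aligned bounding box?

10

Width = max x − min x = 5 − 2 = 3.
Height = max y − min y = -3 − (-5) = 2.
Perimeter = 2(3 + 2) = 10.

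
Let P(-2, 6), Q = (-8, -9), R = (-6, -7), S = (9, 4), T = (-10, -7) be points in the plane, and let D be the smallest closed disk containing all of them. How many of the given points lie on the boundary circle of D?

2

The minimum enclosing circle of a finite set is fixed by two of the points (as a diameter) or three (as a circumcircle).
The farthest pair is S–T with squared distance 482. The circle on this segment as diameter has centre (-0.5, -1.5) and r² = 482/4 = 120.5.
Check P: distance² to centre = 58.5 ≤ 120.5, so it lies inside.
All remaining points lie in this disk, and no smaller disk contains both endpoints, so this is the minimum enclosing circle.
The points at distance exactly r from the centre are S, T — 2 points.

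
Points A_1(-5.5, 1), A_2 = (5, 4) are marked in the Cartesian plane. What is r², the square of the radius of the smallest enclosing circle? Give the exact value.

29.8125

The smallest circle enclosing two points has them as diameter endpoints.
Centre = midpoint = (-0.25, 2.5); r² = |A_1A_2|²/4 = 119.25/4 = 29.8125.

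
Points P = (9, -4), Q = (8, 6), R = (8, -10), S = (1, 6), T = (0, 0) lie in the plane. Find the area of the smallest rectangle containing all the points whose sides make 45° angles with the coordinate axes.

In coordinates u = x + y, v = x − y the rectangle is axis-aligned; the map (x,y)→(u,v) scales areas by 2.
u-values: 5, 14, -2, 7, 0; range = 14 − (-2) = 16.
v-values: 13, 2, 18, -5, 0; range = 18 − (-5) = 23.
Area = (16 × 23) / 2 = 184.

184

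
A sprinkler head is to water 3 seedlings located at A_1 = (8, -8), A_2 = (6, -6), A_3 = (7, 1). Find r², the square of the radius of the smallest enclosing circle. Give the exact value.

20.5

Side lengths²: A_1A_2² = 8, A_1A_3² = 82, A_2A_3² = 50.
Since A_1A_3² = 82 ≥ 50 + 8 = 58, the angle opposite A_1A_3 is not acute, so the smallest enclosing circle has A_1A_3 as diameter.
Centre = midpoint of A_1A_3 = (7.5, -3.5), r² = 82/4 = 20.5.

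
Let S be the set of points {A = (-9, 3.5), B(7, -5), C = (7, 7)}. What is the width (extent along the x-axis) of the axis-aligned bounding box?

16

max x = 7, min x = -9, so width = 16.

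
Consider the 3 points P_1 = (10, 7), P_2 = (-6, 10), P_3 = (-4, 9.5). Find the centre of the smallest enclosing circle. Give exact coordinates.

Side lengths²: P_1P_2² = 265, P_1P_3² = 202.25, P_2P_3² = 4.25.
Since P_1P_2² = 265 ≥ 202.25 + 4.25 = 206.5, the angle opposite P_1P_2 is not acute, so the smallest enclosing circle has P_1P_2 as diameter.
Centre = midpoint of P_1P_2 = (2, 8.5), r² = 265/4 = 66.25.
Centre = (2, 8.5).

(2, 8.5)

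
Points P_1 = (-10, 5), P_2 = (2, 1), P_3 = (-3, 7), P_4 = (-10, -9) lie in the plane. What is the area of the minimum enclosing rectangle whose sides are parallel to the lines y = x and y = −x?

In coordinates u = x + y, v = x − y the rectangle is axis-aligned; the map (x,y)→(u,v) scales areas by 2.
u-values: -5, 3, 4, -19; range = 4 − (-19) = 23.
v-values: -15, 1, -10, -1; range = 1 − (-15) = 16.
Area = (23 × 16) / 2 = 184.

184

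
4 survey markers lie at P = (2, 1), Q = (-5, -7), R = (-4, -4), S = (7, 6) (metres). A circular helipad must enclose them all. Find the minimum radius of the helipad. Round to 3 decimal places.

The farthest pair is Q–S with squared distance 313. The circle on this segment as diameter has centre (1, -0.5) and r² = 313/4 = 78.25.
Check P: distance² to centre = 3.25 ≤ 78.25, so it lies inside.
All remaining points lie in this disk, and no smaller disk contains both endpoints, so this is the minimum enclosing circle.
r = √(78.25) ≈ 8.846.

8.846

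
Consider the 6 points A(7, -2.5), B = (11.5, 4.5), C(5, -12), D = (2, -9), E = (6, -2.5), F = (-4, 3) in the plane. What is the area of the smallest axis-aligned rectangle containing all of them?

255.75

x ranges over [-4, 11.5], width 15.5.
y ranges over [-12, 4.5], height 16.5.
Area = 15.5 × 16.5 = 255.75.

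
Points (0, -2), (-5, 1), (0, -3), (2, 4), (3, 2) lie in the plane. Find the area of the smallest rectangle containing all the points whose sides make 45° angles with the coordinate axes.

45

In coordinates u = x + y, v = x − y the rectangle is axis-aligned; the map (x,y)→(u,v) scales areas by 2.
u-values: -2, -4, -3, 6, 5; range = 6 − (-4) = 10.
v-values: 2, -6, 3, -2, 1; range = 3 − (-6) = 9.
Area = (10 × 9) / 2 = 45.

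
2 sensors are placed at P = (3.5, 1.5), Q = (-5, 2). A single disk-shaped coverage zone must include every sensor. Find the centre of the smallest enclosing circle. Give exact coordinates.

(-0.75, 1.75)

The smallest circle enclosing two points has them as diameter endpoints.
Centre = midpoint = (-0.75, 1.75); r² = |PQ|²/4 = 72.5/4 = 18.125.
Centre = (-0.75, 1.75).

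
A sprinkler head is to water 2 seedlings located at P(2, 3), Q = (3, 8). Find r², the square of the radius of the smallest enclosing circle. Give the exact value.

The smallest circle enclosing two points has them as diameter endpoints.
Centre = midpoint = (2.5, 5.5); r² = |PQ|²/4 = 26/4 = 6.5.

6.5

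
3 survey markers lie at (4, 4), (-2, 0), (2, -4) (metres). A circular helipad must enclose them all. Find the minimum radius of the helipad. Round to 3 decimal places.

4.205

Call the three points A, B, C in the order given.
Side lengths²: AB² = 52, AC² = 68, BC² = 32.
Since AC² = 68 < 52 + 32 = 84, the triangle is acute, so the smallest enclosing circle is the circumcircle.
Circumcentre = (2.2, 0.2), r² = 17.68.
r = √(17.68) ≈ 4.205.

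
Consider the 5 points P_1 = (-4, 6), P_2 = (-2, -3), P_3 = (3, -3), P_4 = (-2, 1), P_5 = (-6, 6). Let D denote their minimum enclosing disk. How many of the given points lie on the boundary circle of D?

A smallest enclosing disk is always determined by at most three of the input points on its boundary.
The farthest pair is P_3–P_5 with squared distance 162. The circle on this segment as diameter has centre (-1.5, 1.5) and r² = 162/4 = 40.5.
Check P_1: distance² to centre = 26.5 ≤ 40.5, so it lies inside.
All remaining points lie in this disk, and no smaller disk contains both endpoints, so this is the minimum enclosing circle.
The points at distance exactly r from the centre are P_3, P_5 — 2 points.

2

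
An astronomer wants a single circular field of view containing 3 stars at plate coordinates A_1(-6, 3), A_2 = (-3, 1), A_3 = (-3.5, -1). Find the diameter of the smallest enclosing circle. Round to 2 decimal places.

Side lengths²: A_1A_2² = 13, A_1A_3² = 22.25, A_2A_3² = 4.25.
Since A_1A_3² = 22.25 ≥ 13 + 4.25 = 17.25, the angle opposite A_1A_3 is not acute, so the smallest enclosing circle has A_1A_3 as diameter.
Centre = midpoint of A_1A_3 = (-4.75, 1), r² = 22.25/4 = 5.5625.
Diameter = 2r = 2√(5.5625) ≈ 4.72.

4.72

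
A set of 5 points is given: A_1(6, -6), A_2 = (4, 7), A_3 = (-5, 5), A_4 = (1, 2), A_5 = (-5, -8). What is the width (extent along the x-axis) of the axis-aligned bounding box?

11

max x = 6, min x = -5, so width = 11.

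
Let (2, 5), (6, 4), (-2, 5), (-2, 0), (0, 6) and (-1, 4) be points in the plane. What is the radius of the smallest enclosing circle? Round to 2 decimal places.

The minimum enclosing circle is determined by three boundary points: (6, 4), (-2, 5), (-2, 0).
Their circumcentre is (1.75, 2.5) with r² = 20.3125.
The farthest remaining point (0, 6) is at distance² 15.3125 ≤ 20.3125.
r = √(20.3125) ≈ 4.51.

4.51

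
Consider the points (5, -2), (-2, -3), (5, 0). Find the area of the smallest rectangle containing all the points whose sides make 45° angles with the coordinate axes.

In coordinates u = x + y, v = x − y the rectangle is axis-aligned; the map (x,y)→(u,v) scales areas by 2.
u-values: 3, -5, 5; range = 5 − (-5) = 10.
v-values: 7, 1, 5; range = 7 − 1 = 6.
Area = (10 × 6) / 2 = 30.

30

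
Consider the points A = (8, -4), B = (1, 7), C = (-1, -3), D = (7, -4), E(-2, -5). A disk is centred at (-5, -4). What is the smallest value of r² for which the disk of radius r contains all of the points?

169

The required radius is the distance from (-5, -4) to the farthest point.
Squared distances: 169, 157, 17, 144, 10.
Maximum is 169, attained at A.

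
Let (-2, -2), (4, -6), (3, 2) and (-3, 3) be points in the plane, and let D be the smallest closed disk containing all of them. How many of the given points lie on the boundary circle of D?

By Welzl's lemma the MEC is supported by two points (diametrically opposite) or three points (on a circumcircle).
The farthest pair is (4, -6)–(-3, 3) with squared distance 130. The circle on this segment as diameter has centre (0.5, -1.5) and r² = 130/4 = 32.5.
Check (-2, -2): distance² to centre = 6.5 ≤ 32.5, so it lies inside.
All remaining points lie in this disk, and no smaller disk contains both endpoints, so this is the minimum enclosing circle.
The points at distance exactly r from the centre are (4, -6), (-3, 3) — 2 points.

2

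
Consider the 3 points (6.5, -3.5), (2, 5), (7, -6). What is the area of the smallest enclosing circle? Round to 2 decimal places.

Call the three points A, B, C in the order given.
Side lengths²: AB² = 92.5, AC² = 6.5, BC² = 146.
Since BC² = 146 ≥ 92.5 + 6.5 = 99, the angle opposite BC is not acute, so the smallest enclosing circle has BC as diameter.
Centre = midpoint of BC = (4.5, -0.5), r² = 146/4 = 36.5.
Area = π·r² = π·36.5 ≈ 114.67.

114.67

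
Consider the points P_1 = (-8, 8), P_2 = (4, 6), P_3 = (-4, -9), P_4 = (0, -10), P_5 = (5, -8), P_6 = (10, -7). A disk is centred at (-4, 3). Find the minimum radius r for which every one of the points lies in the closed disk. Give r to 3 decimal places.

17.205

The required radius is the distance from (-4, 3) to the farthest point.
Squared distances: 41, 73, 144, 185, 202, 296.
Maximum is 296, attained at P_6.
r = √296 ≈ 17.205.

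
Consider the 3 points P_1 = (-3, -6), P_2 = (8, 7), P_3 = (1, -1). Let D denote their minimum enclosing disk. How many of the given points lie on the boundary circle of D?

2

Side lengths²: P_1P_2² = 290, P_1P_3² = 41, P_2P_3² = 113.
Since P_1P_2² = 290 ≥ 113 + 41 = 154, the angle opposite P_1P_2 is not acute, so the smallest enclosing circle has P_1P_2 as diameter.
Centre = midpoint of P_1P_2 = (2.5, 0.5), r² = 290/4 = 72.5.
The points at distance exactly r from the centre are P_1, P_2 — 2 points.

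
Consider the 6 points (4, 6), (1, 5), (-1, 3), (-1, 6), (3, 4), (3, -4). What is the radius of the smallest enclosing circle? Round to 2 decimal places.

The minimum enclosing circle is determined by three boundary points: (4, 6), (-1, 6), (3, -4).
Their circumcentre is (1.5, 1.2) with r² = 29.29.
The farthest remaining point (1, 5) is at distance² 14.69 ≤ 29.29.
r = √(29.29) ≈ 5.41.

5.41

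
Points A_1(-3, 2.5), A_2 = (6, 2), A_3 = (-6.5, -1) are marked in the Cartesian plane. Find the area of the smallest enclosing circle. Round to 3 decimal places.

Side lengths²: A_1A_2² = 81.25, A_1A_3² = 24.5, A_2A_3² = 165.25.
Since A_2A_3² = 165.25 ≥ 81.25 + 24.5 = 105.75, the angle opposite A_2A_3 is not acute, so the smallest enclosing circle has A_2A_3 as diameter.
Centre = midpoint of A_2A_3 = (-0.25, 0.5), r² = 165.25/4 = 41.3125.
Area = π·r² = π·41.3125 ≈ 129.787.

129.787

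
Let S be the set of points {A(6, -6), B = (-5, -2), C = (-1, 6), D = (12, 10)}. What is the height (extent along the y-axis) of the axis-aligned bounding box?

16

max y = 10, min y = -6, so height = 16.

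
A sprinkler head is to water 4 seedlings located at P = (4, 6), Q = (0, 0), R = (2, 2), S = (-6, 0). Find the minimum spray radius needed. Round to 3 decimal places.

A smallest enclosing disk is always determined by at most three of the input points on its boundary.
The farthest pair is P–S with squared distance 136. The circle on this segment as diameter has centre (-1, 3) and r² = 136/4 = 34.
Check Q: distance² to centre = 10 ≤ 34, so it lies inside.
All remaining points lie in this disk, and no smaller disk contains both endpoints, so this is the minimum enclosing circle.
r = √34 ≈ 5.831.

5.831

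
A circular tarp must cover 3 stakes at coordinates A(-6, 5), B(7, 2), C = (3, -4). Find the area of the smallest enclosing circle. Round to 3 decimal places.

145.393

Side lengths²: AB² = 178, AC² = 162, BC² = 52.
Since AB² = 178 < 162 + 52 = 214, the triangle is acute, so the smallest enclosing circle is the circumcircle.
Circumcentre = (0.2, 2.2), r² = 46.28.
Area = π·r² = π·46.28 ≈ 145.393.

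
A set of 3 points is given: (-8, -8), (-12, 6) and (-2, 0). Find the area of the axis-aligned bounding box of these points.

x ranges over [-12, -2], width 10.
y ranges over [-8, 6], height 14.
Area = 10 × 14 = 140.

140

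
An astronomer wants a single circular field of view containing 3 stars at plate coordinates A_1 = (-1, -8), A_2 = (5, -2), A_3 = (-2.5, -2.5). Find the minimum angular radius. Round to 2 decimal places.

4.33

Side lengths²: A_1A_2² = 72, A_1A_3² = 32.5, A_2A_3² = 56.5.
Since A_1A_2² = 72 < 56.5 + 32.5 = 89, the triangle is acute, so the smallest enclosing circle is the circumcircle.
Circumcentre = (39/28, -123/28), r² = 7345/392.
r = √(7345/392) ≈ 4.33.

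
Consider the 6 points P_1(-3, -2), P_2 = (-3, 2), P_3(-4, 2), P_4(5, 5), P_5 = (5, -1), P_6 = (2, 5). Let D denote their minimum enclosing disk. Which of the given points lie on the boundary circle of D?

P_1, P_4

The farthest pair is P_1–P_4 with squared distance 113. The circle on this segment as diameter has centre (1, 1.5) and r² = 113/4 = 28.25.
Check P_2: distance² to centre = 16.25 ≤ 28.25, so it lies inside.
All remaining points lie in this disk, and no smaller disk contains both endpoints, so this is the minimum enclosing circle.
The points at distance exactly r from the centre are P_1, P_4 — 2 points.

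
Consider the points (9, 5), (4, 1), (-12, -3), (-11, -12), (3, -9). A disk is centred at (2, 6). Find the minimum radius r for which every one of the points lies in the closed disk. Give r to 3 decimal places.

The required radius is the distance from (2, 6) to the farthest point.
Squared distances: 50, 29, 277, 493, 226.
Maximum is 493, attained at (-11, -12).
r = √493 ≈ 22.204.

22.204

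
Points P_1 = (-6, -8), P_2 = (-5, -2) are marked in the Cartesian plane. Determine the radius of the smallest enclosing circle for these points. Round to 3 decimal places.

3.041

The smallest circle enclosing two points has them as diameter endpoints.
Centre = midpoint = (-5.5, -5); r² = |P_1P_2|²/4 = 37/4 = 9.25.
r = √(9.25) ≈ 3.041.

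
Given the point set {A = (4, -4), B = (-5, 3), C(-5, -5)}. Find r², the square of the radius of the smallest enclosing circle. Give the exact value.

Side lengths²: AB² = 130, AC² = 82, BC² = 64.
Since AB² = 130 < 82 + 64 = 146, the triangle is acute, so the smallest enclosing circle is the circumcircle.
Circumcentre = (-8/9, -1), r² = 2665/81.

2665/81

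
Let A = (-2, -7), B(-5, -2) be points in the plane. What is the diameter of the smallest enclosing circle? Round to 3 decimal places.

5.831

The smallest circle enclosing two points has them as diameter endpoints.
Centre = midpoint = (-3.5, -4.5); r² = |AB|²/4 = 34/4 = 8.5.
Diameter = 2r = 2√(8.5) ≈ 5.831.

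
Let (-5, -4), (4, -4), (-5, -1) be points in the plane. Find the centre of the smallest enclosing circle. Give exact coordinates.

(-0.5, -2.5)

Call the three points A, B, C in the order given.
Side lengths²: AB² = 81, AC² = 9, BC² = 90.
Since BC² = 90 ≥ 81 + 9 = 90, the angle opposite BC is not acute, so the smallest enclosing circle has BC as diameter.
Centre = midpoint of BC = (-0.5, -2.5), r² = 90/4 = 22.5.
Centre = (-0.5, -2.5).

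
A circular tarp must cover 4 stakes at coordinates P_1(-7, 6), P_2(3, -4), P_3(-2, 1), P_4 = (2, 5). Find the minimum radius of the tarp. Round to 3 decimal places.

By Welzl's lemma the MEC is supported by two points (diametrically opposite) or three points (on a circumcircle).
The farthest pair is P_1–P_2 with squared distance 200. The circle on this segment as diameter has centre (-2, 1) and r² = 200/4 = 50.
Check P_3: distance² to centre = 0 ≤ 50, so it lies inside.
All remaining points lie in this disk, and no smaller disk contains both endpoints, so this is the minimum enclosing circle.
r = √50 ≈ 7.071.

7.071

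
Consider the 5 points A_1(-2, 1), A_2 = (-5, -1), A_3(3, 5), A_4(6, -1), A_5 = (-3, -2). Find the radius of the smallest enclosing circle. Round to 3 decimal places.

5.590

A smallest enclosing disk is always determined by at most three of the input points on its boundary.
The minimum enclosing circle is determined by three boundary points: A_2, A_3, A_4.
Their circumcentre is (0.5, 0) with r² = 31.25.
The farthest remaining point A_5 is at distance² 16.25 ≤ 31.25.
r = √(31.25) ≈ 5.590.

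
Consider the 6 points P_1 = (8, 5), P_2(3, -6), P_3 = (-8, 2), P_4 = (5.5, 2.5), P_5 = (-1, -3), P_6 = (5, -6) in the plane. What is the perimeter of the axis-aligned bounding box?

Width = max x − min x = 8 − (-8) = 16.
Height = max y − min y = 5 − (-6) = 11.
Perimeter = 2(16 + 11) = 54.

54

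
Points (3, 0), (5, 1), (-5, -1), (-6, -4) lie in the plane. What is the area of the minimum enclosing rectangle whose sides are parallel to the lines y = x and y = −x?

In coordinates u = x + y, v = x − y the rectangle is axis-aligned; the map (x,y)→(u,v) scales areas by 2.
u-values: 3, 6, -6, -10; range = 6 − (-10) = 16.
v-values: 3, 4, -4, -2; range = 4 − (-4) = 8.
Area = (16 × 8) / 2 = 64.

64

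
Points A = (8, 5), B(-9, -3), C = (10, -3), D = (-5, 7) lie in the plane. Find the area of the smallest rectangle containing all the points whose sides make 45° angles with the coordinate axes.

In coordinates u = x + y, v = x − y the rectangle is axis-aligned; the map (x,y)→(u,v) scales areas by 2.
u-values: 13, -12, 7, 2; range = 13 − (-12) = 25.
v-values: 3, -6, 13, -12; range = 13 − (-12) = 25.
Area = (25 × 25) / 2 = 312.5.

312.5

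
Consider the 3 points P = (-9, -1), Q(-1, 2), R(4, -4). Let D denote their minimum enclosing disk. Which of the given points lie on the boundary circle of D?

Side lengths²: PQ² = 73, PR² = 178, QR² = 61.
Since PR² = 178 ≥ 73 + 61 = 134, the angle opposite PR is not acute, so the smallest enclosing circle has PR as diameter.
Centre = midpoint of PR = (-2.5, -2.5), r² = 178/4 = 44.5.
The points at distance exactly r from the centre are P, R — 2 points.

P, R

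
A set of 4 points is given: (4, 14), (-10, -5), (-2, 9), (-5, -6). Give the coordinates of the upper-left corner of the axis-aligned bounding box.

x-range [-10, 4], y-range [-6, 14].
The upper-left corner is (-10, 14).

(-10, 14)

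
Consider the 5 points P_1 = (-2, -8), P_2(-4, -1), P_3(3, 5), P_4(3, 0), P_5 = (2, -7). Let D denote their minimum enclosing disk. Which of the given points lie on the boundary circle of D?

P_1, P_3

By Welzl's lemma the MEC is supported by two points (diametrically opposite) or three points (on a circumcircle).
The farthest pair is P_1–P_3 with squared distance 194. The circle on this segment as diameter has centre (0.5, -1.5) and r² = 194/4 = 48.5.
Check P_2: distance² to centre = 20.5 ≤ 48.5, so it lies inside.
All remaining points lie in this disk, and no smaller disk contains both endpoints, so this is the minimum enclosing circle.
The points at distance exactly r from the centre are P_1, P_3 — 2 points.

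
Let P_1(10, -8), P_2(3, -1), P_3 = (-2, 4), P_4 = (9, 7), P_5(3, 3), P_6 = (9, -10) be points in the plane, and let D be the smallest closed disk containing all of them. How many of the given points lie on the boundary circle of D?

3

The minimum enclosing circle of a finite set is fixed by two of the points (as a diameter) or three (as a circumcircle).
The minimum enclosing circle is determined by three boundary points: P_3, P_4, P_6.
Their circumcentre is (119/22, -1.5) with r² = 20605/242.
The farthest remaining point P_1 is at distance² 15325/242 ≤ 20605/242.
The points at distance exactly r from the centre are P_3, P_4, P_6 — 3 points.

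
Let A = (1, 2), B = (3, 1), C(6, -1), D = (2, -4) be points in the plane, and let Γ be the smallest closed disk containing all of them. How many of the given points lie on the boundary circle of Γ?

3

The minimum enclosing circle of a finite set is fixed by two of the points (as a diameter) or three (as a circumcircle).
The minimum enclosing circle is determined by three boundary points: A, C, D.
Their circumcentre is (49/18, -43/54) with r² = 15725/1458.
The farthest remaining point B is at distance² 4817/1458 ≤ 15725/1458.
The points at distance exactly r from the centre are A, C, D — 3 points.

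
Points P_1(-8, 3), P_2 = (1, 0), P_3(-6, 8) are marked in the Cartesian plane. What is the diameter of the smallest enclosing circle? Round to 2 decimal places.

10.65

Side lengths²: P_1P_2² = 90, P_1P_3² = 29, P_2P_3² = 113.
Since P_2P_3² = 113 < 90 + 29 = 119, the triangle is acute, so the smallest enclosing circle is the circumcircle.
Circumcentre = (-93/34, 129/34), r² = 16385/578.
Diameter = 2r = 2√(16385/578) ≈ 10.65.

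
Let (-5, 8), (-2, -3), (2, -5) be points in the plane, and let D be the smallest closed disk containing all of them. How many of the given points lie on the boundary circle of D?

2

Call the three points A, B, C in the order given.
Side lengths²: AB² = 130, AC² = 218, BC² = 20.
Since AC² = 218 ≥ 130 + 20 = 150, the angle opposite AC is not acute, so the smallest enclosing circle has AC as diameter.
Centre = midpoint of AC = (-1.5, 1.5), r² = 218/4 = 54.5.
The points at distance exactly r from the centre are (-5, 8), (2, -5) — 2 points.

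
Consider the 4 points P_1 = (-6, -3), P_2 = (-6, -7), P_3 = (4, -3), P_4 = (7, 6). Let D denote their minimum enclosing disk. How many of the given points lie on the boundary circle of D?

2

The farthest pair is P_2–P_4 with squared distance 338. The circle on this segment as diameter has centre (0.5, -0.5) and r² = 338/4 = 84.5.
Check P_1: distance² to centre = 48.5 ≤ 84.5, so it lies inside.
All remaining points lie in this disk, and no smaller disk contains both endpoints, so this is the minimum enclosing circle.
The points at distance exactly r from the centre are P_2, P_4 — 2 points.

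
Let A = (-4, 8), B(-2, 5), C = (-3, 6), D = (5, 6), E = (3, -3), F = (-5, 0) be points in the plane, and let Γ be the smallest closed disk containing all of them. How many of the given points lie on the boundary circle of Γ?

3

By Welzl's lemma the MEC is supported by two points (diametrically opposite) or three points (on a circumcircle).
The farthest pair is A–E with squared distance 170. The circle on this segment as diameter has centre (-0.5, 2.5) and r² = 170/4 = 42.5.
Check B: distance² to centre = 8.5 ≤ 42.5, so it lies inside.
All remaining points lie in this disk, and no smaller disk contains both endpoints, so this is the minimum enclosing circle.
The points at distance exactly r from the centre are A, D, E — 3 points.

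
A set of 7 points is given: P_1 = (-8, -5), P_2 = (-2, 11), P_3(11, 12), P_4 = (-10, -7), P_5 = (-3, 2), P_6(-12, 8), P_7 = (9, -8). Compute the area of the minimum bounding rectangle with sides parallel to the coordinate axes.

460

x ranges over [-12, 11], width 23.
y ranges over [-8, 12], height 20.
Area = 23 × 20 = 460.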